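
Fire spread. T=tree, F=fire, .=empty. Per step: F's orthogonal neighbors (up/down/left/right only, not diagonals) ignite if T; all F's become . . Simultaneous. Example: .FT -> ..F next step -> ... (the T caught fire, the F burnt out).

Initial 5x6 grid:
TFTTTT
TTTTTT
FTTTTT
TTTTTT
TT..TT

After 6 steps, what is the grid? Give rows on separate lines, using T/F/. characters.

Step 1: 6 trees catch fire, 2 burn out
  F.FTTT
  FFTTTT
  .FTTTT
  FTTTTT
  TT..TT
Step 2: 5 trees catch fire, 6 burn out
  ...FTT
  ..FTTT
  ..FTTT
  .FTTTT
  FT..TT
Step 3: 5 trees catch fire, 5 burn out
  ....FT
  ...FTT
  ...FTT
  ..FTTT
  .F..TT
Step 4: 4 trees catch fire, 5 burn out
  .....F
  ....FT
  ....FT
  ...FTT
  ....TT
Step 5: 3 trees catch fire, 4 burn out
  ......
  .....F
  .....F
  ....FT
  ....TT
Step 6: 2 trees catch fire, 3 burn out
  ......
  ......
  ......
  .....F
  ....FT

......
......
......
.....F
....FT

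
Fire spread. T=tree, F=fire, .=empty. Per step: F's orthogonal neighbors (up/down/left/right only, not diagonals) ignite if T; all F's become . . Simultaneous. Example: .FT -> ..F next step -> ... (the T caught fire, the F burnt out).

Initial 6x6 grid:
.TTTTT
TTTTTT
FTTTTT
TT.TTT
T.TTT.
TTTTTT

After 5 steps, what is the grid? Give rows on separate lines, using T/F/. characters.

Step 1: 3 trees catch fire, 1 burn out
  .TTTTT
  FTTTTT
  .FTTTT
  FT.TTT
  T.TTT.
  TTTTTT
Step 2: 4 trees catch fire, 3 burn out
  .TTTTT
  .FTTTT
  ..FTTT
  .F.TTT
  F.TTT.
  TTTTTT
Step 3: 4 trees catch fire, 4 burn out
  .FTTTT
  ..FTTT
  ...FTT
  ...TTT
  ..TTT.
  FTTTTT
Step 4: 5 trees catch fire, 4 burn out
  ..FTTT
  ...FTT
  ....FT
  ...FTT
  ..TTT.
  .FTTTT
Step 5: 6 trees catch fire, 5 burn out
  ...FTT
  ....FT
  .....F
  ....FT
  ..TFT.
  ..FTTT

...FTT
....FT
.....F
....FT
..TFT.
..FTTT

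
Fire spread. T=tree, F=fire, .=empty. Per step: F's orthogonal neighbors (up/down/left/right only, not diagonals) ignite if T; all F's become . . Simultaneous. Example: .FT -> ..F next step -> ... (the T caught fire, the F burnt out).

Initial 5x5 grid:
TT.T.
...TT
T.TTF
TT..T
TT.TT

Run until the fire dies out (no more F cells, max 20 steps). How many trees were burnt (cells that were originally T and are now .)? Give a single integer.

Answer: 8

Derivation:
Step 1: +3 fires, +1 burnt (F count now 3)
Step 2: +3 fires, +3 burnt (F count now 3)
Step 3: +2 fires, +3 burnt (F count now 2)
Step 4: +0 fires, +2 burnt (F count now 0)
Fire out after step 4
Initially T: 15, now '.': 18
Total burnt (originally-T cells now '.'): 8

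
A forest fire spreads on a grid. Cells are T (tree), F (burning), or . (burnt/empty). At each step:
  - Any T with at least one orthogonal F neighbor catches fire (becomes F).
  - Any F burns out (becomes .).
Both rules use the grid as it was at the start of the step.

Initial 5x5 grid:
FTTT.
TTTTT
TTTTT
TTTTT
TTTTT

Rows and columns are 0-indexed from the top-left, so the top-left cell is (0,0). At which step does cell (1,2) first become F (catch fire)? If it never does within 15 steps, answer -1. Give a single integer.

Step 1: cell (1,2)='T' (+2 fires, +1 burnt)
Step 2: cell (1,2)='T' (+3 fires, +2 burnt)
Step 3: cell (1,2)='F' (+4 fires, +3 burnt)
  -> target ignites at step 3
Step 4: cell (1,2)='.' (+4 fires, +4 burnt)
Step 5: cell (1,2)='.' (+4 fires, +4 burnt)
Step 6: cell (1,2)='.' (+3 fires, +4 burnt)
Step 7: cell (1,2)='.' (+2 fires, +3 burnt)
Step 8: cell (1,2)='.' (+1 fires, +2 burnt)
Step 9: cell (1,2)='.' (+0 fires, +1 burnt)
  fire out at step 9

3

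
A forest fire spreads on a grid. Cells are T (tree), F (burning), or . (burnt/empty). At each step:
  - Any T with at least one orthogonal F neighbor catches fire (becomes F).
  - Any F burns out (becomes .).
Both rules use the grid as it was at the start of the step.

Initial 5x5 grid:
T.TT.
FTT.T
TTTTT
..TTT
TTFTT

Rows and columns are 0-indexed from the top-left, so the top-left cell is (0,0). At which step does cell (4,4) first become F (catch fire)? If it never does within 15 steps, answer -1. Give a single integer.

Step 1: cell (4,4)='T' (+6 fires, +2 burnt)
Step 2: cell (4,4)='F' (+6 fires, +6 burnt)
  -> target ignites at step 2
Step 3: cell (4,4)='.' (+3 fires, +6 burnt)
Step 4: cell (4,4)='.' (+2 fires, +3 burnt)
Step 5: cell (4,4)='.' (+1 fires, +2 burnt)
Step 6: cell (4,4)='.' (+0 fires, +1 burnt)
  fire out at step 6

2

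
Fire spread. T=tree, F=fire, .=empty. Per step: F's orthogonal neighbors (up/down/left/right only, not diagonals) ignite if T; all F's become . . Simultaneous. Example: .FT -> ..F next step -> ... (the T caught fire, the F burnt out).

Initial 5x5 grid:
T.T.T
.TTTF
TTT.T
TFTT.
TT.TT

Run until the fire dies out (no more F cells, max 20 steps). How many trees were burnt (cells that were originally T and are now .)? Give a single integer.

Step 1: +7 fires, +2 burnt (F count now 7)
Step 2: +6 fires, +7 burnt (F count now 6)
Step 3: +2 fires, +6 burnt (F count now 2)
Step 4: +1 fires, +2 burnt (F count now 1)
Step 5: +0 fires, +1 burnt (F count now 0)
Fire out after step 5
Initially T: 17, now '.': 24
Total burnt (originally-T cells now '.'): 16

Answer: 16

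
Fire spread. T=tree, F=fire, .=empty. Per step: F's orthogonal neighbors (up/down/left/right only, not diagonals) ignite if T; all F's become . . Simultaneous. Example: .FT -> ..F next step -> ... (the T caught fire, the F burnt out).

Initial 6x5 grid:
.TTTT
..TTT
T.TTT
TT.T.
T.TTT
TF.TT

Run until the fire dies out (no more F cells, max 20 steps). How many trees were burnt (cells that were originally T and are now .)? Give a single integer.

Step 1: +1 fires, +1 burnt (F count now 1)
Step 2: +1 fires, +1 burnt (F count now 1)
Step 3: +1 fires, +1 burnt (F count now 1)
Step 4: +2 fires, +1 burnt (F count now 2)
Step 5: +0 fires, +2 burnt (F count now 0)
Fire out after step 5
Initially T: 21, now '.': 14
Total burnt (originally-T cells now '.'): 5

Answer: 5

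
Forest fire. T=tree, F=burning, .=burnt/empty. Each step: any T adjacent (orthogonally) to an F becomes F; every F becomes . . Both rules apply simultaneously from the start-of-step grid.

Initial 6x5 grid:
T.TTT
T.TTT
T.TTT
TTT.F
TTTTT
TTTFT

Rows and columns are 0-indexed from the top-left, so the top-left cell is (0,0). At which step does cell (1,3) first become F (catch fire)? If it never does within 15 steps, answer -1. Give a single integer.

Step 1: cell (1,3)='T' (+5 fires, +2 burnt)
Step 2: cell (1,3)='T' (+4 fires, +5 burnt)
Step 3: cell (1,3)='F' (+6 fires, +4 burnt)
  -> target ignites at step 3
Step 4: cell (1,3)='.' (+4 fires, +6 burnt)
Step 5: cell (1,3)='.' (+2 fires, +4 burnt)
Step 6: cell (1,3)='.' (+1 fires, +2 burnt)
Step 7: cell (1,3)='.' (+1 fires, +1 burnt)
Step 8: cell (1,3)='.' (+1 fires, +1 burnt)
Step 9: cell (1,3)='.' (+0 fires, +1 burnt)
  fire out at step 9

3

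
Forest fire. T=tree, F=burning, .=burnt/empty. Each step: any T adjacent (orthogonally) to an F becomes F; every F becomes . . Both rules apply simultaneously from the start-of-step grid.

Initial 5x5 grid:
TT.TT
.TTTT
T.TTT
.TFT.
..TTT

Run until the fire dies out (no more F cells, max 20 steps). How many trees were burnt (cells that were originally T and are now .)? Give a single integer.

Step 1: +4 fires, +1 burnt (F count now 4)
Step 2: +3 fires, +4 burnt (F count now 3)
Step 3: +4 fires, +3 burnt (F count now 4)
Step 4: +3 fires, +4 burnt (F count now 3)
Step 5: +2 fires, +3 burnt (F count now 2)
Step 6: +0 fires, +2 burnt (F count now 0)
Fire out after step 6
Initially T: 17, now '.': 24
Total burnt (originally-T cells now '.'): 16

Answer: 16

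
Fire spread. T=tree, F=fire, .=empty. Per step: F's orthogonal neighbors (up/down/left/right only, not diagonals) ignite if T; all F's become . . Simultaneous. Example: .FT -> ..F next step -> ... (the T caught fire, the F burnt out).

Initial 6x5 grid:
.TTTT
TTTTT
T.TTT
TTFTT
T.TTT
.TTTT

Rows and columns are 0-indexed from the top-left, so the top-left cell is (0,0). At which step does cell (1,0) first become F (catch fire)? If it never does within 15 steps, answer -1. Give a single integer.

Step 1: cell (1,0)='T' (+4 fires, +1 burnt)
Step 2: cell (1,0)='T' (+6 fires, +4 burnt)
Step 3: cell (1,0)='T' (+9 fires, +6 burnt)
Step 4: cell (1,0)='F' (+5 fires, +9 burnt)
  -> target ignites at step 4
Step 5: cell (1,0)='.' (+1 fires, +5 burnt)
Step 6: cell (1,0)='.' (+0 fires, +1 burnt)
  fire out at step 6

4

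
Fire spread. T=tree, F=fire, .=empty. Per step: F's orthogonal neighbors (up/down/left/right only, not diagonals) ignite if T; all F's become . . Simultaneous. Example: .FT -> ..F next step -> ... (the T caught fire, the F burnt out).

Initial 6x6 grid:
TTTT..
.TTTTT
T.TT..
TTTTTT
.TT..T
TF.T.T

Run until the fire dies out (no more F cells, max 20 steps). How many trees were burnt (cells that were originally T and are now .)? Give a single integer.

Answer: 23

Derivation:
Step 1: +2 fires, +1 burnt (F count now 2)
Step 2: +2 fires, +2 burnt (F count now 2)
Step 3: +2 fires, +2 burnt (F count now 2)
Step 4: +3 fires, +2 burnt (F count now 3)
Step 5: +3 fires, +3 burnt (F count now 3)
Step 6: +4 fires, +3 burnt (F count now 4)
Step 7: +4 fires, +4 burnt (F count now 4)
Step 8: +3 fires, +4 burnt (F count now 3)
Step 9: +0 fires, +3 burnt (F count now 0)
Fire out after step 9
Initially T: 24, now '.': 35
Total burnt (originally-T cells now '.'): 23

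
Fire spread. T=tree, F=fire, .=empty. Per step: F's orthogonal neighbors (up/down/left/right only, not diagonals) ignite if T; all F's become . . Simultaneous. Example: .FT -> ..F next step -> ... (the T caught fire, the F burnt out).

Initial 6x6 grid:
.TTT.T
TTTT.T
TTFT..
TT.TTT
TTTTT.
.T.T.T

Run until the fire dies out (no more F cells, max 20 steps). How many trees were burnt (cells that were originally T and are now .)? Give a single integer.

Answer: 22

Derivation:
Step 1: +3 fires, +1 burnt (F count now 3)
Step 2: +6 fires, +3 burnt (F count now 6)
Step 3: +7 fires, +6 burnt (F count now 7)
Step 4: +6 fires, +7 burnt (F count now 6)
Step 5: +0 fires, +6 burnt (F count now 0)
Fire out after step 5
Initially T: 25, now '.': 33
Total burnt (originally-T cells now '.'): 22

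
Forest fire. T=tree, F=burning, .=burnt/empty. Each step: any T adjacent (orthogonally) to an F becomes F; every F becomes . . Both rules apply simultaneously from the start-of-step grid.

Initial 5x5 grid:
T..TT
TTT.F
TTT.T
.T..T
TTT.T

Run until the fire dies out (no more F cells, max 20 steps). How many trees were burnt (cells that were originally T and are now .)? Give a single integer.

Answer: 5

Derivation:
Step 1: +2 fires, +1 burnt (F count now 2)
Step 2: +2 fires, +2 burnt (F count now 2)
Step 3: +1 fires, +2 burnt (F count now 1)
Step 4: +0 fires, +1 burnt (F count now 0)
Fire out after step 4
Initially T: 16, now '.': 14
Total burnt (originally-T cells now '.'): 5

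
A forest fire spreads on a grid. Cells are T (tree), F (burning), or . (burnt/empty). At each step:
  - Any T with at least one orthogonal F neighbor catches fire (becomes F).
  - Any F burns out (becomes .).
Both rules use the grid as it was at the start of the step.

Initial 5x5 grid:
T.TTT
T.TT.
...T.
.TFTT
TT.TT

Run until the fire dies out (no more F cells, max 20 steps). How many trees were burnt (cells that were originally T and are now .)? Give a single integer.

Answer: 13

Derivation:
Step 1: +2 fires, +1 burnt (F count now 2)
Step 2: +4 fires, +2 burnt (F count now 4)
Step 3: +3 fires, +4 burnt (F count now 3)
Step 4: +2 fires, +3 burnt (F count now 2)
Step 5: +2 fires, +2 burnt (F count now 2)
Step 6: +0 fires, +2 burnt (F count now 0)
Fire out after step 6
Initially T: 15, now '.': 23
Total burnt (originally-T cells now '.'): 13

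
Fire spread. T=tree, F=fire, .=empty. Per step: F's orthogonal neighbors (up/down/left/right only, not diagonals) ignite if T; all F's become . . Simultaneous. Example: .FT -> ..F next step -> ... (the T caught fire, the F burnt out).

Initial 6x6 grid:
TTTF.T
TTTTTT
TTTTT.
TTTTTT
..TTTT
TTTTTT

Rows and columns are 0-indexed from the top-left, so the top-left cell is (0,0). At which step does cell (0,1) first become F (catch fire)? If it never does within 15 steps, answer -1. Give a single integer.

Step 1: cell (0,1)='T' (+2 fires, +1 burnt)
Step 2: cell (0,1)='F' (+4 fires, +2 burnt)
  -> target ignites at step 2
Step 3: cell (0,1)='.' (+6 fires, +4 burnt)
Step 4: cell (0,1)='.' (+6 fires, +6 burnt)
Step 5: cell (0,1)='.' (+6 fires, +6 burnt)
Step 6: cell (0,1)='.' (+4 fires, +6 burnt)
Step 7: cell (0,1)='.' (+2 fires, +4 burnt)
Step 8: cell (0,1)='.' (+1 fires, +2 burnt)
Step 9: cell (0,1)='.' (+0 fires, +1 burnt)
  fire out at step 9

2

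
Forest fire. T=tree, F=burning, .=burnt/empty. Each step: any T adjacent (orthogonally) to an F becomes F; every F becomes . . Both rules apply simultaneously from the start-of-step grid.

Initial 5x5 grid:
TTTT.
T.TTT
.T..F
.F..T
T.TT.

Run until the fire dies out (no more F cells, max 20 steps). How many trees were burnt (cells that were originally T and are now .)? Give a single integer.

Step 1: +3 fires, +2 burnt (F count now 3)
Step 2: +1 fires, +3 burnt (F count now 1)
Step 3: +2 fires, +1 burnt (F count now 2)
Step 4: +1 fires, +2 burnt (F count now 1)
Step 5: +1 fires, +1 burnt (F count now 1)
Step 6: +1 fires, +1 burnt (F count now 1)
Step 7: +1 fires, +1 burnt (F count now 1)
Step 8: +0 fires, +1 burnt (F count now 0)
Fire out after step 8
Initially T: 13, now '.': 22
Total burnt (originally-T cells now '.'): 10

Answer: 10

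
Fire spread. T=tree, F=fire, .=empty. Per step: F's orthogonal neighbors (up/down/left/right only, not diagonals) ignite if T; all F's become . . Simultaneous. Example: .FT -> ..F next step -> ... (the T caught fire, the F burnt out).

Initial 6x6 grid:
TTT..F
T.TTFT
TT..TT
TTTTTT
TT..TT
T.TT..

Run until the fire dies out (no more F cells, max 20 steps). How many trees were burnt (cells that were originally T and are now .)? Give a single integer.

Step 1: +3 fires, +2 burnt (F count now 3)
Step 2: +3 fires, +3 burnt (F count now 3)
Step 3: +4 fires, +3 burnt (F count now 4)
Step 4: +3 fires, +4 burnt (F count now 3)
Step 5: +2 fires, +3 burnt (F count now 2)
Step 6: +4 fires, +2 burnt (F count now 4)
Step 7: +2 fires, +4 burnt (F count now 2)
Step 8: +1 fires, +2 burnt (F count now 1)
Step 9: +0 fires, +1 burnt (F count now 0)
Fire out after step 9
Initially T: 24, now '.': 34
Total burnt (originally-T cells now '.'): 22

Answer: 22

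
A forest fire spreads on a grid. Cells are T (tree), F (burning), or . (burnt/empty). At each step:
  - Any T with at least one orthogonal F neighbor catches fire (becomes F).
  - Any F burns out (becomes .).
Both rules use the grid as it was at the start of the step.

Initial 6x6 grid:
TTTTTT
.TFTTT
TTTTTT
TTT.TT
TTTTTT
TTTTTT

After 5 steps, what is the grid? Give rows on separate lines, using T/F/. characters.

Step 1: 4 trees catch fire, 1 burn out
  TTFTTT
  .F.FTT
  TTFTTT
  TTT.TT
  TTTTTT
  TTTTTT
Step 2: 6 trees catch fire, 4 burn out
  TF.FTT
  ....FT
  TF.FTT
  TTF.TT
  TTTTTT
  TTTTTT
Step 3: 7 trees catch fire, 6 burn out
  F...FT
  .....F
  F...FT
  TF..TT
  TTFTTT
  TTTTTT
Step 4: 7 trees catch fire, 7 burn out
  .....F
  ......
  .....F
  F...FT
  TF.FTT
  TTFTTT
Step 5: 5 trees catch fire, 7 burn out
  ......
  ......
  ......
  .....F
  F...FT
  TF.FTT

......
......
......
.....F
F...FT
TF.FTT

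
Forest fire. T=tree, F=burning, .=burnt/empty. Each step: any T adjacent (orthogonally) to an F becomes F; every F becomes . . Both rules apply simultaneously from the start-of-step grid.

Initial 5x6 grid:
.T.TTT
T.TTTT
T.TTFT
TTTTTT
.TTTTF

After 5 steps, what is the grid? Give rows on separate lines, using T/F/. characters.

Step 1: 6 trees catch fire, 2 burn out
  .T.TTT
  T.TTFT
  T.TF.F
  TTTTFF
  .TTTF.
Step 2: 6 trees catch fire, 6 burn out
  .T.TFT
  T.TF.F
  T.F...
  TTTF..
  .TTF..
Step 3: 5 trees catch fire, 6 burn out
  .T.F.F
  T.F...
  T.....
  TTF...
  .TF...
Step 4: 2 trees catch fire, 5 burn out
  .T....
  T.....
  T.....
  TF....
  .F....
Step 5: 1 trees catch fire, 2 burn out
  .T....
  T.....
  T.....
  F.....
  ......

.T....
T.....
T.....
F.....
......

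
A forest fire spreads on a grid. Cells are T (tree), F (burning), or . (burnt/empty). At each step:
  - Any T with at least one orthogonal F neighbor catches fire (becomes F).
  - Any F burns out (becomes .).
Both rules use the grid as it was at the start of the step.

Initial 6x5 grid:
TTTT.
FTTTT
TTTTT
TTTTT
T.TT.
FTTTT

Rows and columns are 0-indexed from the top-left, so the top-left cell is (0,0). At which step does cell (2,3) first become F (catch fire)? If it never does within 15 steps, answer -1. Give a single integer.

Step 1: cell (2,3)='T' (+5 fires, +2 burnt)
Step 2: cell (2,3)='T' (+5 fires, +5 burnt)
Step 3: cell (2,3)='T' (+6 fires, +5 burnt)
Step 4: cell (2,3)='F' (+6 fires, +6 burnt)
  -> target ignites at step 4
Step 5: cell (2,3)='.' (+2 fires, +6 burnt)
Step 6: cell (2,3)='.' (+1 fires, +2 burnt)
Step 7: cell (2,3)='.' (+0 fires, +1 burnt)
  fire out at step 7

4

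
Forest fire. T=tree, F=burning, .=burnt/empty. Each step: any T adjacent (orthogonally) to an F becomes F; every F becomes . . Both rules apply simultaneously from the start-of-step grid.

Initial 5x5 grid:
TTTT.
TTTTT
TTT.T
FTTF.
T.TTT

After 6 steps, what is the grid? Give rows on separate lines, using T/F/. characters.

Step 1: 5 trees catch fire, 2 burn out
  TTTT.
  TTTTT
  FTT.T
  .FF..
  F.TFT
Step 2: 5 trees catch fire, 5 burn out
  TTTT.
  FTTTT
  .FF.T
  .....
  ..F.F
Step 3: 3 trees catch fire, 5 burn out
  FTTT.
  .FFTT
  ....T
  .....
  .....
Step 4: 3 trees catch fire, 3 burn out
  .FFT.
  ...FT
  ....T
  .....
  .....
Step 5: 2 trees catch fire, 3 burn out
  ...F.
  ....F
  ....T
  .....
  .....
Step 6: 1 trees catch fire, 2 burn out
  .....
  .....
  ....F
  .....
  .....

.....
.....
....F
.....
.....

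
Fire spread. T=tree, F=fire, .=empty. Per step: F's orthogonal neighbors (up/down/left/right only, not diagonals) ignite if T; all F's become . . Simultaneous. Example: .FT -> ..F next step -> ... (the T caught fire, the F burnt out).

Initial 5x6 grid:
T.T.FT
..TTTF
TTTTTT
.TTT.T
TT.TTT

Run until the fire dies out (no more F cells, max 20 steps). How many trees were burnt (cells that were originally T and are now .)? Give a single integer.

Answer: 20

Derivation:
Step 1: +3 fires, +2 burnt (F count now 3)
Step 2: +3 fires, +3 burnt (F count now 3)
Step 3: +3 fires, +3 burnt (F count now 3)
Step 4: +4 fires, +3 burnt (F count now 4)
Step 5: +3 fires, +4 burnt (F count now 3)
Step 6: +2 fires, +3 burnt (F count now 2)
Step 7: +1 fires, +2 burnt (F count now 1)
Step 8: +1 fires, +1 burnt (F count now 1)
Step 9: +0 fires, +1 burnt (F count now 0)
Fire out after step 9
Initially T: 21, now '.': 29
Total burnt (originally-T cells now '.'): 20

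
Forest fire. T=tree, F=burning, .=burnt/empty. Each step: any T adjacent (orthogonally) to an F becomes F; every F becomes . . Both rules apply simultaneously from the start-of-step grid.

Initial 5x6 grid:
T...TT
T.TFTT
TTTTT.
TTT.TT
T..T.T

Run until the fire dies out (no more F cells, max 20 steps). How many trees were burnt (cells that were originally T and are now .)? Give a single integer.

Answer: 19

Derivation:
Step 1: +3 fires, +1 burnt (F count now 3)
Step 2: +4 fires, +3 burnt (F count now 4)
Step 3: +4 fires, +4 burnt (F count now 4)
Step 4: +3 fires, +4 burnt (F count now 3)
Step 5: +3 fires, +3 burnt (F count now 3)
Step 6: +2 fires, +3 burnt (F count now 2)
Step 7: +0 fires, +2 burnt (F count now 0)
Fire out after step 7
Initially T: 20, now '.': 29
Total burnt (originally-T cells now '.'): 19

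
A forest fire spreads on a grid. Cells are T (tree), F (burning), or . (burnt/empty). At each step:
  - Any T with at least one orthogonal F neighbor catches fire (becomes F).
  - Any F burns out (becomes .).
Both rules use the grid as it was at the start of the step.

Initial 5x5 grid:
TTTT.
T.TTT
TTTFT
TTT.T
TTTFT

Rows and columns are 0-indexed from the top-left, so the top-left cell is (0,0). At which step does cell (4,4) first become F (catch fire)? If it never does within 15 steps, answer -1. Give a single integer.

Step 1: cell (4,4)='F' (+5 fires, +2 burnt)
  -> target ignites at step 1
Step 2: cell (4,4)='.' (+7 fires, +5 burnt)
Step 3: cell (4,4)='.' (+4 fires, +7 burnt)
Step 4: cell (4,4)='.' (+3 fires, +4 burnt)
Step 5: cell (4,4)='.' (+1 fires, +3 burnt)
Step 6: cell (4,4)='.' (+0 fires, +1 burnt)
  fire out at step 6

1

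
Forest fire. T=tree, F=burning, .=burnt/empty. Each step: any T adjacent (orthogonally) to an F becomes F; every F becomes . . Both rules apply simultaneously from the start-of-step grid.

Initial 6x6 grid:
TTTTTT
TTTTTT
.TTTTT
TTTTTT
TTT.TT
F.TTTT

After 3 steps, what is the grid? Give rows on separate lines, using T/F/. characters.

Step 1: 1 trees catch fire, 1 burn out
  TTTTTT
  TTTTTT
  .TTTTT
  TTTTTT
  FTT.TT
  ..TTTT
Step 2: 2 trees catch fire, 1 burn out
  TTTTTT
  TTTTTT
  .TTTTT
  FTTTTT
  .FT.TT
  ..TTTT
Step 3: 2 trees catch fire, 2 burn out
  TTTTTT
  TTTTTT
  .TTTTT
  .FTTTT
  ..F.TT
  ..TTTT

TTTTTT
TTTTTT
.TTTTT
.FTTTT
..F.TT
..TTTT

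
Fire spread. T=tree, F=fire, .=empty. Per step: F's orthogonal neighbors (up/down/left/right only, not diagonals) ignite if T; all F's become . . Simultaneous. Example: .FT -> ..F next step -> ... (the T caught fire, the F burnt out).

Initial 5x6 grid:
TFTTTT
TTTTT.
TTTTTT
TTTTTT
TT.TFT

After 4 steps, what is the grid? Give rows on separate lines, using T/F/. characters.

Step 1: 6 trees catch fire, 2 burn out
  F.FTTT
  TFTTT.
  TTTTTT
  TTTTFT
  TT.F.F
Step 2: 7 trees catch fire, 6 burn out
  ...FTT
  F.FTT.
  TFTTFT
  TTTF.F
  TT....
Step 3: 9 trees catch fire, 7 burn out
  ....FT
  ...FF.
  F.FF.F
  TFF...
  TT....
Step 4: 3 trees catch fire, 9 burn out
  .....F
  ......
  ......
  F.....
  TF....

.....F
......
......
F.....
TF....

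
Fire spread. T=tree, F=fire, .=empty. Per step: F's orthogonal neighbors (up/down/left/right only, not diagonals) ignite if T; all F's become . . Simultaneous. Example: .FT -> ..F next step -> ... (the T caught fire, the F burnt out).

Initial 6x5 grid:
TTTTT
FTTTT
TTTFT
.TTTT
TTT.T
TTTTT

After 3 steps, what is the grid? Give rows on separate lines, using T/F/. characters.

Step 1: 7 trees catch fire, 2 burn out
  FTTTT
  .FTFT
  FTF.F
  .TTFT
  TTT.T
  TTTTT
Step 2: 7 trees catch fire, 7 burn out
  .FTFT
  ..F.F
  .F...
  .TF.F
  TTT.T
  TTTTT
Step 3: 5 trees catch fire, 7 burn out
  ..F.F
  .....
  .....
  .F...
  TTF.F
  TTTTT

..F.F
.....
.....
.F...
TTF.F
TTTTT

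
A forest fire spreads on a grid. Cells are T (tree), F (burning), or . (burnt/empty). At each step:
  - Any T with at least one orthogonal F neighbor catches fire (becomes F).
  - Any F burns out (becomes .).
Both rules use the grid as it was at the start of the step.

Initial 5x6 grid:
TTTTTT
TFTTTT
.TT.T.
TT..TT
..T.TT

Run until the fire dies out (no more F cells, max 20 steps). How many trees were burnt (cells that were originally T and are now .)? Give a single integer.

Answer: 20

Derivation:
Step 1: +4 fires, +1 burnt (F count now 4)
Step 2: +5 fires, +4 burnt (F count now 5)
Step 3: +3 fires, +5 burnt (F count now 3)
Step 4: +3 fires, +3 burnt (F count now 3)
Step 5: +2 fires, +3 burnt (F count now 2)
Step 6: +2 fires, +2 burnt (F count now 2)
Step 7: +1 fires, +2 burnt (F count now 1)
Step 8: +0 fires, +1 burnt (F count now 0)
Fire out after step 8
Initially T: 21, now '.': 29
Total burnt (originally-T cells now '.'): 20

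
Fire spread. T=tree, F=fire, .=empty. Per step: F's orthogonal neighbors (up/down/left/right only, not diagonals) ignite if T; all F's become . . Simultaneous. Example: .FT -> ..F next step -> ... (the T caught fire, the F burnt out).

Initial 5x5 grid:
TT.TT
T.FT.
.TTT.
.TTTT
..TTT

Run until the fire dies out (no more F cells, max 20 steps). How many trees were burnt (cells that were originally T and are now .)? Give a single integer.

Step 1: +2 fires, +1 burnt (F count now 2)
Step 2: +4 fires, +2 burnt (F count now 4)
Step 3: +4 fires, +4 burnt (F count now 4)
Step 4: +2 fires, +4 burnt (F count now 2)
Step 5: +1 fires, +2 burnt (F count now 1)
Step 6: +0 fires, +1 burnt (F count now 0)
Fire out after step 6
Initially T: 16, now '.': 22
Total burnt (originally-T cells now '.'): 13

Answer: 13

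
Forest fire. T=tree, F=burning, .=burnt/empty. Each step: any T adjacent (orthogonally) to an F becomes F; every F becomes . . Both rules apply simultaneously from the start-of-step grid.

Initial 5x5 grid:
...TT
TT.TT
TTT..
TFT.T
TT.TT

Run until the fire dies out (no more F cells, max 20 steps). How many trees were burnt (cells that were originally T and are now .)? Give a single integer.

Answer: 9

Derivation:
Step 1: +4 fires, +1 burnt (F count now 4)
Step 2: +4 fires, +4 burnt (F count now 4)
Step 3: +1 fires, +4 burnt (F count now 1)
Step 4: +0 fires, +1 burnt (F count now 0)
Fire out after step 4
Initially T: 16, now '.': 18
Total burnt (originally-T cells now '.'): 9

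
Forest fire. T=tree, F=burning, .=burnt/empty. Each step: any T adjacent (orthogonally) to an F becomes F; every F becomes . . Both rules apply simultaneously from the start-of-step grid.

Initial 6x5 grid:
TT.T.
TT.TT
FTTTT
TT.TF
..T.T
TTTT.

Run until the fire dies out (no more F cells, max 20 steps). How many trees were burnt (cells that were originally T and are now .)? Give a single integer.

Answer: 15

Derivation:
Step 1: +6 fires, +2 burnt (F count now 6)
Step 2: +6 fires, +6 burnt (F count now 6)
Step 3: +2 fires, +6 burnt (F count now 2)
Step 4: +1 fires, +2 burnt (F count now 1)
Step 5: +0 fires, +1 burnt (F count now 0)
Fire out after step 5
Initially T: 20, now '.': 25
Total burnt (originally-T cells now '.'): 15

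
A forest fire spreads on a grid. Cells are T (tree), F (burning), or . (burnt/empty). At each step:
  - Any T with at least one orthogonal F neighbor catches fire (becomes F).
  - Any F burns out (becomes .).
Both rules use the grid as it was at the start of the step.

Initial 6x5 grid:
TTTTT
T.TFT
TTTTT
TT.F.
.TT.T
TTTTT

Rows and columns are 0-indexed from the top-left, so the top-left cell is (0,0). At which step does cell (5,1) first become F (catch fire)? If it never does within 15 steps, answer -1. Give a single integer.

Step 1: cell (5,1)='T' (+4 fires, +2 burnt)
Step 2: cell (5,1)='T' (+4 fires, +4 burnt)
Step 3: cell (5,1)='T' (+2 fires, +4 burnt)
Step 4: cell (5,1)='T' (+3 fires, +2 burnt)
Step 5: cell (5,1)='T' (+3 fires, +3 burnt)
Step 6: cell (5,1)='F' (+2 fires, +3 burnt)
  -> target ignites at step 6
Step 7: cell (5,1)='.' (+2 fires, +2 burnt)
Step 8: cell (5,1)='.' (+1 fires, +2 burnt)
Step 9: cell (5,1)='.' (+1 fires, +1 burnt)
Step 10: cell (5,1)='.' (+1 fires, +1 burnt)
Step 11: cell (5,1)='.' (+0 fires, +1 burnt)
  fire out at step 11

6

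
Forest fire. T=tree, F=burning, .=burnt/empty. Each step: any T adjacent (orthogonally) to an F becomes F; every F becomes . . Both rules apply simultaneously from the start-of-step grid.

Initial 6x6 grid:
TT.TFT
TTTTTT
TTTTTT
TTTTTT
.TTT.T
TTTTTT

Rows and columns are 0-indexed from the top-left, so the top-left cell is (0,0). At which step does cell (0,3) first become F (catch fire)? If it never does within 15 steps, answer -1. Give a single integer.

Step 1: cell (0,3)='F' (+3 fires, +1 burnt)
  -> target ignites at step 1
Step 2: cell (0,3)='.' (+3 fires, +3 burnt)
Step 3: cell (0,3)='.' (+4 fires, +3 burnt)
Step 4: cell (0,3)='.' (+4 fires, +4 burnt)
Step 5: cell (0,3)='.' (+6 fires, +4 burnt)
Step 6: cell (0,3)='.' (+6 fires, +6 burnt)
Step 7: cell (0,3)='.' (+4 fires, +6 burnt)
Step 8: cell (0,3)='.' (+1 fires, +4 burnt)
Step 9: cell (0,3)='.' (+1 fires, +1 burnt)
Step 10: cell (0,3)='.' (+0 fires, +1 burnt)
  fire out at step 10

1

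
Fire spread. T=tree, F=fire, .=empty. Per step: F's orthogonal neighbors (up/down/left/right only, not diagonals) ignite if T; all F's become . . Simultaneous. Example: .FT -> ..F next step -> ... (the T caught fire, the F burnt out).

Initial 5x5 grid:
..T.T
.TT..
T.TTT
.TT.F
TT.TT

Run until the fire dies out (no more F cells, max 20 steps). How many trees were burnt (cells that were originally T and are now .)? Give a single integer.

Answer: 12

Derivation:
Step 1: +2 fires, +1 burnt (F count now 2)
Step 2: +2 fires, +2 burnt (F count now 2)
Step 3: +1 fires, +2 burnt (F count now 1)
Step 4: +2 fires, +1 burnt (F count now 2)
Step 5: +3 fires, +2 burnt (F count now 3)
Step 6: +1 fires, +3 burnt (F count now 1)
Step 7: +1 fires, +1 burnt (F count now 1)
Step 8: +0 fires, +1 burnt (F count now 0)
Fire out after step 8
Initially T: 14, now '.': 23
Total burnt (originally-T cells now '.'): 12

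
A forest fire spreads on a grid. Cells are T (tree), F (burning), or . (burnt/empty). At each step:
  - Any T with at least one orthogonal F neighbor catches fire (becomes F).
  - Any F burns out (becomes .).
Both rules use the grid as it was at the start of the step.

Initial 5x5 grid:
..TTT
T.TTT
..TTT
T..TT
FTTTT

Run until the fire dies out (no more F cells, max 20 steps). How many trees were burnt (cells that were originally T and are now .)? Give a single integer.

Step 1: +2 fires, +1 burnt (F count now 2)
Step 2: +1 fires, +2 burnt (F count now 1)
Step 3: +1 fires, +1 burnt (F count now 1)
Step 4: +2 fires, +1 burnt (F count now 2)
Step 5: +2 fires, +2 burnt (F count now 2)
Step 6: +3 fires, +2 burnt (F count now 3)
Step 7: +3 fires, +3 burnt (F count now 3)
Step 8: +2 fires, +3 burnt (F count now 2)
Step 9: +0 fires, +2 burnt (F count now 0)
Fire out after step 9
Initially T: 17, now '.': 24
Total burnt (originally-T cells now '.'): 16

Answer: 16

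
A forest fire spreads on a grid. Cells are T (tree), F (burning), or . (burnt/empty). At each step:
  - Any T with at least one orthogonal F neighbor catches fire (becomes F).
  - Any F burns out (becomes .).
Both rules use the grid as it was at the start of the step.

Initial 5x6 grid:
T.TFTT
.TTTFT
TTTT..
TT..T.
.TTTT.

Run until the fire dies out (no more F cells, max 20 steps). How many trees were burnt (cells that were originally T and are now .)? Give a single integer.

Answer: 18

Derivation:
Step 1: +4 fires, +2 burnt (F count now 4)
Step 2: +3 fires, +4 burnt (F count now 3)
Step 3: +2 fires, +3 burnt (F count now 2)
Step 4: +1 fires, +2 burnt (F count now 1)
Step 5: +2 fires, +1 burnt (F count now 2)
Step 6: +2 fires, +2 burnt (F count now 2)
Step 7: +1 fires, +2 burnt (F count now 1)
Step 8: +1 fires, +1 burnt (F count now 1)
Step 9: +1 fires, +1 burnt (F count now 1)
Step 10: +1 fires, +1 burnt (F count now 1)
Step 11: +0 fires, +1 burnt (F count now 0)
Fire out after step 11
Initially T: 19, now '.': 29
Total burnt (originally-T cells now '.'): 18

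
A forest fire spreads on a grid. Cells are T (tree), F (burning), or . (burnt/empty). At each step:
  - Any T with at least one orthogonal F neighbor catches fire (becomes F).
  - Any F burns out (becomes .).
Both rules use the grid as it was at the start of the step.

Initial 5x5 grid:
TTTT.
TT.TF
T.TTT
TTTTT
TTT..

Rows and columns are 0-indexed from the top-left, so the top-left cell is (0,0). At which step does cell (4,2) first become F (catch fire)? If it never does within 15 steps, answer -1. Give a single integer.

Step 1: cell (4,2)='T' (+2 fires, +1 burnt)
Step 2: cell (4,2)='T' (+3 fires, +2 burnt)
Step 3: cell (4,2)='T' (+3 fires, +3 burnt)
Step 4: cell (4,2)='T' (+2 fires, +3 burnt)
Step 5: cell (4,2)='F' (+4 fires, +2 burnt)
  -> target ignites at step 5
Step 6: cell (4,2)='.' (+3 fires, +4 burnt)
Step 7: cell (4,2)='.' (+2 fires, +3 burnt)
Step 8: cell (4,2)='.' (+0 fires, +2 burnt)
  fire out at step 8

5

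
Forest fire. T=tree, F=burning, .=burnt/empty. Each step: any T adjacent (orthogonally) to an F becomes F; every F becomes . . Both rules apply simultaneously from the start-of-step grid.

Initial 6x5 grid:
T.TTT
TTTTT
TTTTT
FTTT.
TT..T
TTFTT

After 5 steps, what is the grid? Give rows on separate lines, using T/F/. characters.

Step 1: 5 trees catch fire, 2 burn out
  T.TTT
  TTTTT
  FTTTT
  .FTT.
  FT..T
  TF.FT
Step 2: 6 trees catch fire, 5 burn out
  T.TTT
  FTTTT
  .FTTT
  ..FT.
  .F..T
  F...F
Step 3: 5 trees catch fire, 6 burn out
  F.TTT
  .FTTT
  ..FTT
  ...F.
  ....F
  .....
Step 4: 2 trees catch fire, 5 burn out
  ..TTT
  ..FTT
  ...FT
  .....
  .....
  .....
Step 5: 3 trees catch fire, 2 burn out
  ..FTT
  ...FT
  ....F
  .....
  .....
  .....

..FTT
...FT
....F
.....
.....
.....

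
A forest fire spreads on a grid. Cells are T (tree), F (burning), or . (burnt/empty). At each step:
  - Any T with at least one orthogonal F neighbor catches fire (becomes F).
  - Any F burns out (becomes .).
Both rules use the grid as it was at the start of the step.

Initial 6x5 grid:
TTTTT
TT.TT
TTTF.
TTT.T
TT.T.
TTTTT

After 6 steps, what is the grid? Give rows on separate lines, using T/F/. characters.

Step 1: 2 trees catch fire, 1 burn out
  TTTTT
  TT.FT
  TTF..
  TTT.T
  TT.T.
  TTTTT
Step 2: 4 trees catch fire, 2 burn out
  TTTFT
  TT..F
  TF...
  TTF.T
  TT.T.
  TTTTT
Step 3: 5 trees catch fire, 4 burn out
  TTF.F
  TF...
  F....
  TF..T
  TT.T.
  TTTTT
Step 4: 4 trees catch fire, 5 burn out
  TF...
  F....
  .....
  F...T
  TF.T.
  TTTTT
Step 5: 3 trees catch fire, 4 burn out
  F....
  .....
  .....
  ....T
  F..T.
  TFTTT
Step 6: 2 trees catch fire, 3 burn out
  .....
  .....
  .....
  ....T
  ...T.
  F.FTT

.....
.....
.....
....T
...T.
F.FTT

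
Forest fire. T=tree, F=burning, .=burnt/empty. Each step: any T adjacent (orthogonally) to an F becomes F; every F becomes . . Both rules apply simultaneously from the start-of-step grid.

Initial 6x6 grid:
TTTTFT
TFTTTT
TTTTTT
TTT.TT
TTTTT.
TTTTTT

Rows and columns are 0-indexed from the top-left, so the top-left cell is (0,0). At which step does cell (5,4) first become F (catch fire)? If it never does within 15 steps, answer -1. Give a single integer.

Step 1: cell (5,4)='T' (+7 fires, +2 burnt)
Step 2: cell (5,4)='T' (+8 fires, +7 burnt)
Step 3: cell (5,4)='T' (+6 fires, +8 burnt)
Step 4: cell (5,4)='T' (+5 fires, +6 burnt)
Step 5: cell (5,4)='F' (+4 fires, +5 burnt)
  -> target ignites at step 5
Step 6: cell (5,4)='.' (+2 fires, +4 burnt)
Step 7: cell (5,4)='.' (+0 fires, +2 burnt)
  fire out at step 7

5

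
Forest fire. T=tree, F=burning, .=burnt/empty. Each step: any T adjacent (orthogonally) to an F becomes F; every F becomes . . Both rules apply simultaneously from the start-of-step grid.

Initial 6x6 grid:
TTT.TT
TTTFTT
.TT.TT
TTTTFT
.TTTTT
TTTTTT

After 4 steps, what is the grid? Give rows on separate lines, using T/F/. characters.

Step 1: 6 trees catch fire, 2 burn out
  TTT.TT
  TTF.FT
  .TT.FT
  TTTF.F
  .TTTFT
  TTTTTT
Step 2: 10 trees catch fire, 6 burn out
  TTF.FT
  TF...F
  .TF..F
  TTF...
  .TTF.F
  TTTTFT
Step 3: 8 trees catch fire, 10 burn out
  TF...F
  F.....
  .F....
  TF....
  .TF...
  TTTF.F
Step 4: 4 trees catch fire, 8 burn out
  F.....
  ......
  ......
  F.....
  .F....
  TTF...

F.....
......
......
F.....
.F....
TTF...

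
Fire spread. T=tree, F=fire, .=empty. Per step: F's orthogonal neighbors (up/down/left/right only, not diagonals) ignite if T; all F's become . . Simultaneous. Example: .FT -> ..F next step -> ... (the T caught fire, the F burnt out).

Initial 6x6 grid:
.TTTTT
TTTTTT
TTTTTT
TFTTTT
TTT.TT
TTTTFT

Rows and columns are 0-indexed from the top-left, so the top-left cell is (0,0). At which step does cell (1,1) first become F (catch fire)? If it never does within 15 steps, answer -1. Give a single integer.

Step 1: cell (1,1)='T' (+7 fires, +2 burnt)
Step 2: cell (1,1)='F' (+10 fires, +7 burnt)
  -> target ignites at step 2
Step 3: cell (1,1)='.' (+7 fires, +10 burnt)
Step 4: cell (1,1)='.' (+4 fires, +7 burnt)
Step 5: cell (1,1)='.' (+3 fires, +4 burnt)
Step 6: cell (1,1)='.' (+1 fires, +3 burnt)
Step 7: cell (1,1)='.' (+0 fires, +1 burnt)
  fire out at step 7

2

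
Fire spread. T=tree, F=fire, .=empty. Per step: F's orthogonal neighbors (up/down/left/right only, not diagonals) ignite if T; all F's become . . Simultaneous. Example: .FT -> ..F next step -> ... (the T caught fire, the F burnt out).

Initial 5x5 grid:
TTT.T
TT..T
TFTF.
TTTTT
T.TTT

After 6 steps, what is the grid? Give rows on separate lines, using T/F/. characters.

Step 1: 5 trees catch fire, 2 burn out
  TTT.T
  TF..T
  F.F..
  TFTFT
  T.TTT
Step 2: 6 trees catch fire, 5 burn out
  TFT.T
  F...T
  .....
  F.F.F
  T.TFT
Step 3: 5 trees catch fire, 6 burn out
  F.F.T
  ....T
  .....
  .....
  F.F.F
Step 4: 0 trees catch fire, 5 burn out
  ....T
  ....T
  .....
  .....
  .....
Step 5: 0 trees catch fire, 0 burn out
  ....T
  ....T
  .....
  .....
  .....
Step 6: 0 trees catch fire, 0 burn out
  ....T
  ....T
  .....
  .....
  .....

....T
....T
.....
.....
.....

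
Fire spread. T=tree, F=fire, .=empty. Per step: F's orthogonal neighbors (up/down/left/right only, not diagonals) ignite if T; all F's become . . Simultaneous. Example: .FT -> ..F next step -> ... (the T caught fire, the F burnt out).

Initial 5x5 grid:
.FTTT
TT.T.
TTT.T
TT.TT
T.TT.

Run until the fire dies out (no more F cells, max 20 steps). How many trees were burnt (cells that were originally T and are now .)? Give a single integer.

Answer: 12

Derivation:
Step 1: +2 fires, +1 burnt (F count now 2)
Step 2: +3 fires, +2 burnt (F count now 3)
Step 3: +5 fires, +3 burnt (F count now 5)
Step 4: +1 fires, +5 burnt (F count now 1)
Step 5: +1 fires, +1 burnt (F count now 1)
Step 6: +0 fires, +1 burnt (F count now 0)
Fire out after step 6
Initially T: 17, now '.': 20
Total burnt (originally-T cells now '.'): 12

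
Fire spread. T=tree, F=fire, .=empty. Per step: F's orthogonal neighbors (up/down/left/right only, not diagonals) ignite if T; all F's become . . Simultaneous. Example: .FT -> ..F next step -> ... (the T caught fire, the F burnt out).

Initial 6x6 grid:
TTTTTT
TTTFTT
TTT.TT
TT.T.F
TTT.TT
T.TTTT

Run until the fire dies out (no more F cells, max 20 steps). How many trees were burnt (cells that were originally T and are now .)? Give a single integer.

Step 1: +5 fires, +2 burnt (F count now 5)
Step 2: +8 fires, +5 burnt (F count now 8)
Step 3: +5 fires, +8 burnt (F count now 5)
Step 4: +4 fires, +5 burnt (F count now 4)
Step 5: +3 fires, +4 burnt (F count now 3)
Step 6: +2 fires, +3 burnt (F count now 2)
Step 7: +1 fires, +2 burnt (F count now 1)
Step 8: +0 fires, +1 burnt (F count now 0)
Fire out after step 8
Initially T: 29, now '.': 35
Total burnt (originally-T cells now '.'): 28

Answer: 28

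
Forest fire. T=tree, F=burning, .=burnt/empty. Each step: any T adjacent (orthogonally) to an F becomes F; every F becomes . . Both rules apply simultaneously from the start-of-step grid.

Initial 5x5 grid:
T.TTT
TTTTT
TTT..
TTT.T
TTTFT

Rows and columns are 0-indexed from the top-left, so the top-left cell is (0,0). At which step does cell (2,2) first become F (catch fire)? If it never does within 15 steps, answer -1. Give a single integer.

Step 1: cell (2,2)='T' (+2 fires, +1 burnt)
Step 2: cell (2,2)='T' (+3 fires, +2 burnt)
Step 3: cell (2,2)='F' (+3 fires, +3 burnt)
  -> target ignites at step 3
Step 4: cell (2,2)='.' (+3 fires, +3 burnt)
Step 5: cell (2,2)='.' (+4 fires, +3 burnt)
Step 6: cell (2,2)='.' (+3 fires, +4 burnt)
Step 7: cell (2,2)='.' (+2 fires, +3 burnt)
Step 8: cell (2,2)='.' (+0 fires, +2 burnt)
  fire out at step 8

3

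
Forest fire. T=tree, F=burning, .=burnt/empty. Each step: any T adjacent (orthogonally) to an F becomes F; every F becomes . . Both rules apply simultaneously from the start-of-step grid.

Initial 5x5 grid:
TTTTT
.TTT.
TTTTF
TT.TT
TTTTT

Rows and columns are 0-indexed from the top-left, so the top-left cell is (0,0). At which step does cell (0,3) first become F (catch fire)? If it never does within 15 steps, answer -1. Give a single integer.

Step 1: cell (0,3)='T' (+2 fires, +1 burnt)
Step 2: cell (0,3)='T' (+4 fires, +2 burnt)
Step 3: cell (0,3)='F' (+4 fires, +4 burnt)
  -> target ignites at step 3
Step 4: cell (0,3)='.' (+6 fires, +4 burnt)
Step 5: cell (0,3)='.' (+3 fires, +6 burnt)
Step 6: cell (0,3)='.' (+2 fires, +3 burnt)
Step 7: cell (0,3)='.' (+0 fires, +2 burnt)
  fire out at step 7

3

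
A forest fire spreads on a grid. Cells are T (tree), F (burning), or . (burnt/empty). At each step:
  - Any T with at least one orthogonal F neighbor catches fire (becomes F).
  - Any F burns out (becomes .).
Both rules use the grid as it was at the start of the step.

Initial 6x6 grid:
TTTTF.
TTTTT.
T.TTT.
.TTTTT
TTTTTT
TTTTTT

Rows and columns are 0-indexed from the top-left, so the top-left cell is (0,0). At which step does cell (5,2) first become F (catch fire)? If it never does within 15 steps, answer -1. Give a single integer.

Step 1: cell (5,2)='T' (+2 fires, +1 burnt)
Step 2: cell (5,2)='T' (+3 fires, +2 burnt)
Step 3: cell (5,2)='T' (+4 fires, +3 burnt)
Step 4: cell (5,2)='T' (+6 fires, +4 burnt)
Step 5: cell (5,2)='T' (+5 fires, +6 burnt)
Step 6: cell (5,2)='T' (+5 fires, +5 burnt)
Step 7: cell (5,2)='F' (+2 fires, +5 burnt)
  -> target ignites at step 7
Step 8: cell (5,2)='.' (+2 fires, +2 burnt)
Step 9: cell (5,2)='.' (+1 fires, +2 burnt)
Step 10: cell (5,2)='.' (+0 fires, +1 burnt)
  fire out at step 10

7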